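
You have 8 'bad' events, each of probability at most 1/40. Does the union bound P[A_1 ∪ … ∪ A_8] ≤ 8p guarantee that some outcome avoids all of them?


Union bound: P[∪_{i=1}^{8} A_i] ≤ Σ_i P[A_i] ≤ 8·p = 8·(1/40) = 1/5.
Numerically: 1/5 ≈ 0.2000000.
Is 1/5 < 1? YES.
Since P[∪ A_i] ≤ 1/5 < 1, the complement has P[∩ A_i^c] ≥ 1 − 1/5 = 4/5 > 0, so some outcome avoids every A_i.

8·p = 1/5 ≈ 0.2000000; existence CERTIFIED by the union bound.


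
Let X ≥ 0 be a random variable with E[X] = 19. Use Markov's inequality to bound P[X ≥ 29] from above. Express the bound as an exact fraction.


μ = E[X] = 19, a = 29.
Markov: P[X ≥ 29] ≤ μ/a = (19)/29 = 19/29.
Numerically: ≈ 0.6552.
(Since a = 29 > μ = 19.0000, the bound 19/29 is < 1 and informative.)

P[X ≥ 29] ≤ 19/29 ≈ 0.6552.


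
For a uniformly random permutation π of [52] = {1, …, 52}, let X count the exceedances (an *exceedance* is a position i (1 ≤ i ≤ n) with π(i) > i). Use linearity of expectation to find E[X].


Write X = Σ_{i=1}^{52} X_i, where X_i = 1_{π(i) > i}.
For each fixed i, π(i) is uniform over {1, …, 52} (marginal of a uniform permutation), so P[π(i) > i] = (n − i)/n. Summing: Σ_{i=1}^{52} (n − i)/n = (0 + 1 + … + 51)/52 = 52(52 − 1)/(2·52) = (52 − 1)/2.
Hence E[X] = Σ_{i=1}^{52} (52 − i)/52 = 51/2 ≈ 25.50000.

E[X] = 51/2 = 25.50000.


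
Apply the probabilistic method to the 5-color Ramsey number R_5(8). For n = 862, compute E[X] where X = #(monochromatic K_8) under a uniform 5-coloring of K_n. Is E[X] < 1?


E[X] = C(862, 8) · 5^{1 − 28} = 7317951015318931845 · 5^{−27} = 7317951015318931845/7450580596923828125.
As a reduced fraction: E[X] = 1463590203063786369/1490116119384765625 ≈ 0.9821988.
Is E[X] < 1? YES.
Since E[X] < 1, there exists a 5-coloring of K_{862} with no monochromatic K_8; hence R_5(8) > 862.

E[X] = 1463590203063786369/1490116119384765625 ≈ 0.9821988; E[X] < 1, so R_5(8) > 862.


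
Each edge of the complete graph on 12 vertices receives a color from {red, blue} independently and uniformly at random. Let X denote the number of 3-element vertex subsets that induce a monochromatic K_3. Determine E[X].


Let X = Σ_S X_S over the C(12, 3) = 220 subsets S of size 3, where X_S = 1 if the K_3 on S is monochromatic.
For a fixed S, the K_3 on S has C(3, 2) = 3 edges. P[all 3 edges red] = (1/2)^3, and likewise for blue, so P[monochromatic] = 2·(1/2)^3 = 2^{1 − 3} = 1/4.
Summing: E[X] = C(12, 3) · 2^{1 − 3} = 220 · 1/4 = 55.
Numerically: E[X] ≈ 55.0000.

E[X] = C(12,3)·2^(1−C(3,2)) = 55 ≈ 55.0000.


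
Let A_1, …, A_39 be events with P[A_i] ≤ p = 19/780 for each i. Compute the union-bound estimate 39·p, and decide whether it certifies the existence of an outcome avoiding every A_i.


Union bound: P[∪_{i=1}^{39} A_i] ≤ Σ_i P[A_i] ≤ 39·p = 39·(19/780) = 19/20.
Numerically: 19/20 ≈ 0.9500.
Is 19/20 < 1? YES.
Since P[∪ A_i] ≤ 19/20 < 1, the complement has P[∩ A_i^c] ≥ 1 − 19/20 = 1/20 > 0, so some outcome avoids every A_i.

39·p = 19/20 ≈ 0.9500; existence CERTIFIED by the union bound.


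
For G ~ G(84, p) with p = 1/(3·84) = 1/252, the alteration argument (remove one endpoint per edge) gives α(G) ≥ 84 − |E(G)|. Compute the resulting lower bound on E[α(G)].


E[|E(G)|] = C(84, 2)·p = 3486 · (1/252) = 83/6.
E[α(G)] ≥ n − E[|E(G)|] = 84 − 83/6 = 421/6.
Numerically: ≈ 70.1667.
(This is only a lower bound; the true E[α(G)] may be larger.)

E[α(G)] ≥ 421/6 ≈ 70.1667.


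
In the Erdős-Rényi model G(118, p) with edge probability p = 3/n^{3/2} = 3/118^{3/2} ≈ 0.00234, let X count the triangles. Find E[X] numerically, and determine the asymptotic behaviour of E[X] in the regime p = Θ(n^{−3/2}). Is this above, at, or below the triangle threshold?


Number of potential triangles: C(118, 3) = 266916.
Each occurs with probability p³ ≈ (0.00234)³ ≈ 1.28202e-08.
By linearity: E[X] = C(118, 3)·p³ ≈ 266916 · 1.28202e-08 ≈ 0.003.
Since α = 3/2 > 1, p = c/n^{3/2} = o(1/n) is below the triangle threshold p ~ 1/n. Asymptotically E[X] ~ (c³/6)·n^{3(1−α)} = (3³/6)·n^{-1.5} → 0, so by Markov's inequality G has no triangles w.h.p.

E[X] ≈ 0.003; in regime p = Θ(1/n^{3/2}) E[X] tends to 0 (below the triangle threshold p ~ 1/n).


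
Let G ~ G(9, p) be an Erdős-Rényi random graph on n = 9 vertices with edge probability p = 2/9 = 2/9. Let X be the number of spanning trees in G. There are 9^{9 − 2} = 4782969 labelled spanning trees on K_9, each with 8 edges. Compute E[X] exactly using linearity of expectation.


K_9 has 9^{9 − 2} = 4782969 labelled spanning trees.
For each such spanning tree H, let X_H = 1 if all 8 edges of H are present in G. Then P[X_H = 1] = p^{8} = (2/9)^{8} = 256/43046721.
By linearity: E[X] = Σ_H E[X_H] = 4782969 · p^{8} = 4782969 · 256/43046721 = 256/9.
Numerically: E[X] ≈ 28.4.

E[X] = 4782969 · (2/9)^{8} = 256/9 ≈ 28.4.


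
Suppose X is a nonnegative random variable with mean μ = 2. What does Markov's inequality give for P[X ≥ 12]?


μ = E[X] = 2, a = 12.
Markov: P[X ≥ 12] ≤ μ/a = (2)/12 = 1/6.
Numerically: ≈ 0.1667.
(Since a = 12 > μ = 2.0000, the bound 1/6 is < 1 and informative.)

P[X ≥ 12] ≤ 1/6 ≈ 0.1667.


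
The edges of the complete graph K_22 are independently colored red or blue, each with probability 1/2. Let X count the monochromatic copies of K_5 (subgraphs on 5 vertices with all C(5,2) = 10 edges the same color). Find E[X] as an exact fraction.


Let X = Σ_S X_S over the C(22, 5) = 26334 subsets S of size 5, where X_S = 1 if the K_5 on S is monochromatic.
For a fixed S, the K_5 on S has C(5, 2) = 10 edges. P[all 10 edges red] = (1/2)^10, and likewise for blue, so P[monochromatic] = 2·(1/2)^10 = 2^{1 − 10} = 1/512.
By linearity of expectation: E[X] = C(22, 5) · 2^{1 − 10} = 26334 · 1/512 = 13167/256.
Numerically: E[X] ≈ 51.4336.

E[X] = C(22,5)·2^(1−C(5,2)) = 13167/256 ≈ 51.4336.


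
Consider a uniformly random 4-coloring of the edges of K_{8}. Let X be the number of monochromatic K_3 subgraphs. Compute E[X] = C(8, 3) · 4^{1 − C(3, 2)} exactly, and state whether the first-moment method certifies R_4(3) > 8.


E[X] = C(8, 3) · 4^{1 − 3} = 56 · 4^{−2} = 56/16.
As a reduced fraction: E[X] = 7/2 ≈ 3.50000.
Is E[X] < 1? NO.
Since E[X] ≥ 1, the first-moment bound is inconclusive at n = 8; it does NOT by itself certify R_4(3) > 8.

E[X] = 7/2 ≈ 3.50000; E[X] ≥ 1; first-moment method inconclusive here.


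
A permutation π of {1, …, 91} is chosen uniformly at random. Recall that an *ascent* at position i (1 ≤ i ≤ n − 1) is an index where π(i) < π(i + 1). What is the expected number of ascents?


Write X = Σ X_I over i = 1, …, 90, with X_I the indicator of one ascent.
There are 90 indicators.
For each fixed i, the pair (π(i), π(i+1)) is a uniformly random ordered pair of distinct values from {1, …, 91}; by symmetry P[π(i) < π(i+1)] = 1/2.
By linearity: E[X] = 90 · (1/2) = (91 − 1) · (1/2) = 45 ≈ 45.000.

E[X] = 45 = 45.000.


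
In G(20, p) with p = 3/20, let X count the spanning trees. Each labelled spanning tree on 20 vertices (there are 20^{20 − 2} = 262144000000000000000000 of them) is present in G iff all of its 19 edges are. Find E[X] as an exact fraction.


K_20 has 20^{20 − 2} = 262144000000000000000000 labelled spanning trees.
For each such spanning tree H, let X_H = 1 if all 19 edges of H are present in G. Then P[X_H = 1] = p^{19} = (3/20)^{19} = 1162261467/5242880000000000000000000.
By linearity of expectation: E[X] = Σ_H E[X_H] = 262144000000000000000000 · p^{19} = 262144000000000000000000 · 1162261467/5242880000000000000000000 = 1162261467/20.
Numerically: E[X] ≈ 5.811e+07.

E[X] = 262144000000000000000000 · (3/20)^{19} = 1162261467/20 ≈ 5.811e+07.


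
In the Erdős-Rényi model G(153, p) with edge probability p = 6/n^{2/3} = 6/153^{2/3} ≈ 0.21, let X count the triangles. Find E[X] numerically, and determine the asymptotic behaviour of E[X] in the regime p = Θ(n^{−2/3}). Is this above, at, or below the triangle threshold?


Number of potential triangles: C(153, 3) = 585276.
Each occurs with probability p³ ≈ (0.21)³ ≈ 9.22722e-03.
By linearity: E[X] = C(153, 3)·p³ ≈ 585276 · 9.22722e-03 ≈ 5400.471.
Since α = 2/3 < 1, p = c/n^{2/3} ≫ 1/n is above the triangle threshold p ~ 1/n. Asymptotically E[X] ~ (c³/6)·n^{3(1−α)} = (6³/6)·n^{1} → ∞; triangles are abundant w.h.p.

E[X] ≈ 5400.471; in regime p = Θ(1/n^{2/3}) E[X] diverges (above the triangle threshold p ~ 1/n).


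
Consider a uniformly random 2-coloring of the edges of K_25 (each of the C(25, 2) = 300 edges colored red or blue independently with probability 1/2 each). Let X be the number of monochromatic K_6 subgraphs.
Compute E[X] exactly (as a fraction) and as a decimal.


Let X = Σ_S X_S over the C(25, 6) = 177100 subsets S of size 6, where X_S = 1 if the K_6 on S is monochromatic.
For a fixed S, the K_6 on S has C(6, 2) = 15 edges. P[all 15 edges red] = (1/2)^15, and likewise for blue, so P[monochromatic] = 2·(1/2)^15 = 2^{1 − 15} = 1/16384.
Summing: E[X] = C(25, 6) · 2^{1 − 15} = 177100 · 1/16384 = 44275/4096.
Numerically: E[X] ≈ 10.80933.

E[X] = C(25,6)·2^(1−C(6,2)) = 44275/4096 ≈ 10.80933.


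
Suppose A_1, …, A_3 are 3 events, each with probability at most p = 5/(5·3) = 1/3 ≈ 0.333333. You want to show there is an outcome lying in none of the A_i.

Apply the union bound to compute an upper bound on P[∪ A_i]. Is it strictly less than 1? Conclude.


Union bound: P[∪_{i=1}^{3} A_i] ≤ Σ_i P[A_i] ≤ 3·p = 3·(1/3) = 1.
Numerically: 1 ≈ 1.000000.
Is 1 < 1? NO.
Since the bound 1 is ≥ 1, the union bound is uninformative here; it does NOT by itself certify existence.

3·p = 1 ≈ 1.000000; existence NOT certified by the union bound.


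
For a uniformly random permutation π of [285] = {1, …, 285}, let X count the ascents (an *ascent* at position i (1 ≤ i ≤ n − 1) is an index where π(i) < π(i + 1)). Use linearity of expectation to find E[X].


Write X = Σ X_I over i = 1, …, 284, with X_I the indicator of one ascent.
There are 284 indicators.
For each fixed i, the pair (π(i), π(i+1)) is a uniformly random ordered pair of distinct values from {1, …, 285}; by symmetry P[π(i) < π(i+1)] = 1/2.
By linearity: E[X] = 284 · (1/2) = (285 − 1) · (1/2) = 142 ≈ 142.0000.

E[X] = 142 = 142.0000.


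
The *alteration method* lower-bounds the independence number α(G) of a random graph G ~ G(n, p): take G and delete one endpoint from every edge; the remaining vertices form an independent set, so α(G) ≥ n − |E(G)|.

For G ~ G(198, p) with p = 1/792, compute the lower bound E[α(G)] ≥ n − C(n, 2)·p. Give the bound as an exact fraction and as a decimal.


E[|E(G)|] = C(198, 2)·p = 19503 · (1/792) = 197/8.
E[α(G)] ≥ n − E[|E(G)|] = 198 − 197/8 = 1387/8.
Numerically: ≈ 173.37500.
(This is only a lower bound; the true E[α(G)] may be larger.)

E[α(G)] ≥ 1387/8 ≈ 173.37500.


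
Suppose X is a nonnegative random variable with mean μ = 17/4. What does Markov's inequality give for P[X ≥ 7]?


μ = E[X] = 17/4, a = 7.
Markov: P[X ≥ 7] ≤ μ/a = (17/4)/7 = 17/28.
Numerically: ≈ 0.607.
(Since a = 7 > μ = 4.250, the bound 17/28 is < 1 and informative.)

P[X ≥ 7] ≤ 17/28 ≈ 0.607.


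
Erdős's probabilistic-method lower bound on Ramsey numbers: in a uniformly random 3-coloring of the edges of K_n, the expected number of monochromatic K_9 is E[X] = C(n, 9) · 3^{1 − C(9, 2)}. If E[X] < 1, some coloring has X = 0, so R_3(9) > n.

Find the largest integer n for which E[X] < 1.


We need C(n, 9) · 3^{1 − 36} < 1, i.e. C(n, 9) < 3^{36 − 1} = 50031545098999707.
Check values of n near the boundary:
  n = 296: C(296, 9) = 42513789098994080; 42513789098994080 < 50031545098999707? YES
  n = 297: C(297, 9) = 43842345008337645; 43842345008337645 < 50031545098999707? YES
  n = 298: C(298, 9) = 45207677551849890; 45207677551849890 < 50031545098999707? YES
  n = 299: C(299, 9) = 46610674441390059; 46610674441390059 < 50031545098999707? YES
  n = 300: C(300, 9) = 48052241692154700; 48052241692154700 < 50031545098999707? YES
  n = 301: C(301, 9) = 49533303936090975; 49533303936090975 < 50031545098999707? YES
  n = 302: C(302, 9) = 51054804739588650; 51054804739588650 < 50031545098999707? NO
  n = 303: C(303, 9) = 52617706925494425; 52617706925494425 < 50031545098999707? NO
  n = 304: C(304, 9) = 54222992899492560; 54222992899492560 < 50031545098999707? NO
The largest n with C(n, 9) < 50031545098999707 is n = 301 (where E[X] = 16511101312030325/16677181699666569 ≈ 0.9900). Hence R_3(9) > 301, i.e. R_3(9) ≥ 302.

Largest n = 301; hence R_3(9) > 301.


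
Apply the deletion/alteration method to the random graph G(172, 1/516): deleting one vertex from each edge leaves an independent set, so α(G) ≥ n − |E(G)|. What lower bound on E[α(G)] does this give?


E[|E(G)|] = C(172, 2)·p = 14706 · (1/516) = 57/2.
E[α(G)] ≥ n − E[|E(G)|] = 172 − 57/2 = 287/2.
Numerically: ≈ 143.50000.
(This is only a lower bound; the true E[α(G)] may be larger.)

E[α(G)] ≥ 287/2 ≈ 143.50000.


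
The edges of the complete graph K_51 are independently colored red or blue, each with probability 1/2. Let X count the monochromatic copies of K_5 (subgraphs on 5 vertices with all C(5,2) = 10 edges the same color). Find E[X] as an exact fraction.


Let X = Σ_S X_S over the C(51, 5) = 2349060 subsets S of size 5, where X_S = 1 if the K_5 on S is monochromatic.
For a fixed S, the K_5 on S has C(5, 2) = 10 edges. P[all 10 edges red] = (1/2)^10, and likewise for blue, so P[monochromatic] = 2·(1/2)^10 = 2^{1 − 10} = 1/512.
By linearity: E[X] = C(51, 5) · 2^{1 − 10} = 2349060 · 1/512 = 587265/128.
Numerically: E[X] ≈ 4588.00781.

E[X] = C(51,5)·2^(1−C(5,2)) = 587265/128 ≈ 4588.00781.


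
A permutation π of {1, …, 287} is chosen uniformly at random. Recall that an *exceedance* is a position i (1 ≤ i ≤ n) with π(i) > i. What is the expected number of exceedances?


Write X = Σ_{i=1}^{287} X_i, where X_i = 1_{π(i) > i}.
For each fixed i, π(i) is uniform over {1, …, 287} (marginal of a uniform permutation), so P[π(i) > i] = (n − i)/n. Summing: Σ_{i=1}^{287} (n − i)/n = (0 + 1 + … + 286)/287 = 287(287 − 1)/(2·287) = (287 − 1)/2.
Hence E[X] = Σ_{i=1}^{287} (287 − i)/287 = 143 ≈ 143.000000.

E[X] = 143 = 143.000000.


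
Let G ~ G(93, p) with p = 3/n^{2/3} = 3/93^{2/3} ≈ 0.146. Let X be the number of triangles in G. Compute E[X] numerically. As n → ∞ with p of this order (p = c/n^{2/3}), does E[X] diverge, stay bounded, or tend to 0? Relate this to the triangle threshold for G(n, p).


Number of potential triangles: C(93, 3) = 129766.
Each occurs with probability p³ ≈ (0.146)³ ≈ 3.12175e-03.
By linearity: E[X] = C(93, 3)·p³ ≈ 129766 · 3.12175e-03 ≈ 405.097.
Since α = 2/3 < 1, p = c/n^{2/3} ≫ 1/n is above the triangle threshold p ~ 1/n. Asymptotically E[X] ~ (c³/6)·n^{3(1−α)} = (3³/6)·n^{1} → ∞; triangles are abundant w.h.p.

E[X] ≈ 405.097; in regime p = Θ(1/n^{2/3}) E[X] diverges (above the triangle threshold p ~ 1/n).


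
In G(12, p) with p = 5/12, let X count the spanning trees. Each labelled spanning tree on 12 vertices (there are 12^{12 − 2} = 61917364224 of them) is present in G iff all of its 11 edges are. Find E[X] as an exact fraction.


K_12 has 12^{12 − 2} = 61917364224 labelled spanning trees.
For each such spanning tree H, let X_H = 1 if all 11 edges of H are present in G. Then P[X_H = 1] = p^{11} = (5/12)^{11} = 48828125/743008370688.
By linearity of expectation: E[X] = Σ_H E[X_H] = 61917364224 · p^{11} = 61917364224 · 48828125/743008370688 = 48828125/12.
Numerically: E[X] ≈ 4.06901e+06.

E[X] = 61917364224 · (5/12)^{11} = 48828125/12 ≈ 4.06901e+06.


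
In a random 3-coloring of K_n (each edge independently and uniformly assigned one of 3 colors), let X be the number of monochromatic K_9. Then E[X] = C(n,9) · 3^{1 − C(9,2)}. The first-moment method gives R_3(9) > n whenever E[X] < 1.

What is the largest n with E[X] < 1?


We need C(n, 9) · 3^{1 − 36} < 1, i.e. C(n, 9) < 3^{36 − 1} = 50031545098999707.
Check values of n near the boundary:
  n = 298: C(298, 9) = 45207677551849890; 45207677551849890 < 50031545098999707? YES
  n = 299: C(299, 9) = 46610674441390059; 46610674441390059 < 50031545098999707? YES
  n = 300: C(300, 9) = 48052241692154700; 48052241692154700 < 50031545098999707? YES
  n = 301: C(301, 9) = 49533303936090975; 49533303936090975 < 50031545098999707? YES
  n = 302: C(302, 9) = 51054804739588650; 51054804739588650 < 50031545098999707? NO
The largest n with C(n, 9) < 50031545098999707 is n = 301 (where E[X] = 16511101312030325/16677181699666569 ≈ 0.9900). Hence R_3(9) > 301, i.e. R_3(9) ≥ 302.

Largest n = 301; hence R_3(9) > 301.


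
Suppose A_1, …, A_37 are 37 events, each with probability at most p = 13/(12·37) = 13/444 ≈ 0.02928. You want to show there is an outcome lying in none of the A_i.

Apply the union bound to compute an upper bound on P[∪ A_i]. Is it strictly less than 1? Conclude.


Union bound: P[∪_{i=1}^{37} A_i] ≤ Σ_i P[A_i] ≤ 37·p = 37·(13/444) = 13/12.
Numerically: 13/12 ≈ 1.08333.
Is 13/12 < 1? NO.
Since the bound 13/12 is ≥ 1, the union bound is uninformative here; it does NOT by itself certify existence.

37·p = 13/12 ≈ 1.08333; existence NOT certified by the union bound.


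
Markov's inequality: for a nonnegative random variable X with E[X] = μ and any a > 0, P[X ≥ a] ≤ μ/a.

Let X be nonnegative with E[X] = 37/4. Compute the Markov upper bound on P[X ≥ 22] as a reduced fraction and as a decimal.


μ = E[X] = 37/4, a = 22.
Markov: P[X ≥ 22] ≤ μ/a = (37/4)/22 = 37/88.
Numerically: ≈ 0.42045.
(Since a = 22 > μ = 9.25000, the bound 37/88 is < 1 and informative.)

P[X ≥ 22] ≤ 37/88 ≈ 0.42045.


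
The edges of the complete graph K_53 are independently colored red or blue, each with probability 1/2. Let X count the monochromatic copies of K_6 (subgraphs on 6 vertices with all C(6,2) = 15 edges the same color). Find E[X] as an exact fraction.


Let X = Σ_S X_S over the C(53, 6) = 22957480 subsets S of size 6, where X_S = 1 if the K_6 on S is monochromatic.
For a fixed S, the K_6 on S has C(6, 2) = 15 edges. P[all 15 edges red] = (1/2)^15, and likewise for blue, so P[monochromatic] = 2·(1/2)^15 = 2^{1 − 15} = 1/16384.
By linearity of expectation: E[X] = C(53, 6) · 2^{1 − 15} = 22957480 · 1/16384 = 2869685/2048.
Numerically: E[X] ≈ 1401.213379.

E[X] = C(53,6)·2^(1−C(6,2)) = 2869685/2048 ≈ 1401.213379.


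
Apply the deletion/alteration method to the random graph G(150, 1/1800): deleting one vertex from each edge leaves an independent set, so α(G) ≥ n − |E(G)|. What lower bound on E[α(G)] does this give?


E[|E(G)|] = C(150, 2)·p = 11175 · (1/1800) = 149/24.
E[α(G)] ≥ n − E[|E(G)|] = 150 − 149/24 = 3451/24.
Numerically: ≈ 143.7917.
(This is only a lower bound; the true E[α(G)] may be larger.)

E[α(G)] ≥ 3451/24 ≈ 143.7917.


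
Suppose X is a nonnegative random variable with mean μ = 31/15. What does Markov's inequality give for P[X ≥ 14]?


μ = E[X] = 31/15, a = 14.
Markov: P[X ≥ 14] ≤ μ/a = (31/15)/14 = 31/210.
Numerically: ≈ 0.1476.
(Since a = 14 > μ = 2.0667, the bound 31/210 is < 1 and informative.)

P[X ≥ 14] ≤ 31/210 ≈ 0.1476.


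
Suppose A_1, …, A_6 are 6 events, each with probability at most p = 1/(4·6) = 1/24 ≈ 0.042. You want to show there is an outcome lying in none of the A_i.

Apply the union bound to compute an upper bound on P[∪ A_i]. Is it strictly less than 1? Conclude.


Union bound: P[∪_{i=1}^{6} A_i] ≤ Σ_i P[A_i] ≤ 6·p = 6·(1/24) = 1/4.
Numerically: 1/4 ≈ 0.250.
Is 1/4 < 1? YES.
Since P[∪ A_i] ≤ 1/4 < 1, the complement has P[∩ A_i^c] ≥ 1 − 1/4 = 3/4 > 0, so some outcome avoids every A_i.

6·p = 1/4 ≈ 0.250; existence CERTIFIED by the union bound.


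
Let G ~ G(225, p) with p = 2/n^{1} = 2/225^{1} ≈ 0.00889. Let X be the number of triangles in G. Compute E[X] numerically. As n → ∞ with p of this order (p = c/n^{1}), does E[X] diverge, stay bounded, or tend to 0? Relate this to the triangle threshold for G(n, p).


Number of potential triangles: C(225, 3) = 1873200.
Each occurs with probability p³ ≈ (0.00889)³ ≈ 7.02332e-07.
By linearity: E[X] = C(225, 3)·p³ ≈ 1873200 · 7.02332e-07 ≈ 1.316.
Here α = 1, so p = 2/n is exactly at the triangle threshold p ~ 1/n. Asymptotically E[X] → c³/6 = 2³/6 = 4/3 ≈ 1.333, a bounded constant. In this regime the triangle count is asymptotically Poisson(c³/6).

E[X] ≈ 1.316; in regime p = Θ(1/n^{1}) E[X] stays bounded (at the triangle threshold p ~ 1/n).


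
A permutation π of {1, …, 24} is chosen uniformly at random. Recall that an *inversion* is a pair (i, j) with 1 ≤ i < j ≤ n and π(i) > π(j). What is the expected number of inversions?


Write X = Σ X_I over the C(24, 2) = 276 pairs i < j, with X_I the indicator of one inversion.
There are 276 indicators.
For each fixed pair i < j, the values π(i) and π(j) are two distinct elements of {1, …, 24} in uniformly random order; by symmetry P[π(i) > π(j)] = 1/2.
By linearity: E[X] = 276 · (1/2) = C(24, 2) · (1/2) = 276/2 = 138 ≈ 138.000000.

E[X] = 138 = 138.000000.


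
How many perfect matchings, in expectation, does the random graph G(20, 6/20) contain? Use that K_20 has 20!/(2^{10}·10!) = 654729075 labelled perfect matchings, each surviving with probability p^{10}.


K_20 has 20!/(2^{10}·10!) = 654729075 labelled perfect matchings.
For each such perfect matching H, let X_H = 1 if all 10 edges of H are present in G. Then P[X_H = 1] = p^{10} = (3/10)^{10} = 59049/10000000000.
By linearity of expectation: E[X] = Σ_H E[X_H] = 654729075 · p^{10} = 654729075 · 59049/10000000000 = 1546443885987/400000000.
Numerically: E[X] ≈ 3866.

E[X] = 654729075 · (3/10)^{10} = 1546443885987/400000000 ≈ 3866.


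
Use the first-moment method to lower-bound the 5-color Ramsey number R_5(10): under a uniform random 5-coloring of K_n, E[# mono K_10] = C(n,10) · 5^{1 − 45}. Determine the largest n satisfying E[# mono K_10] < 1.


We need C(n, 10) · 5^{1 − 45} < 1, i.e. C(n, 10) < 5^{45 − 1} = 5684341886080801486968994140625.
Check values of n near the boundary:
  n = 5389: C(5389, 10) = 5645340767466558997768874792926; 5645340767466558997768874792926 < 5684341886080801486968994140625? YES
  n = 5390: C(5390, 10) = 5655833965919099070255434039753; 5655833965919099070255434039753 < 5684341886080801486968994140625? YES
  n = 5391: C(5391, 10) = 5666344714787188828795213697883; 5666344714787188828795213697883 < 5684341886080801486968994140625? YES
  n = 5392: C(5392, 10) = 5676873040158402483252283957448; 5676873040158402483252283957448 < 5684341886080801486968994140625? YES
  n = 5393: C(5393, 10) = 5687418968154238267170642278008; 5687418968154238267170642278008 < 5684341886080801486968994140625? NO
  n = 5394: C(5394, 10) = 5697982524930156243149785372878; 5697982524930156243149785372878 < 5684341886080801486968994140625? NO
The largest n with C(n, 10) < 5684341886080801486968994140625 is n = 5392 (where E[X] = 5676873040158402483252283957448/5684341886080801486968994140625 ≈ 0.99869). Hence R_5(10) > 5392, i.e. R_5(10) ≥ 5393.

Largest n = 5392; hence R_5(10) > 5392.


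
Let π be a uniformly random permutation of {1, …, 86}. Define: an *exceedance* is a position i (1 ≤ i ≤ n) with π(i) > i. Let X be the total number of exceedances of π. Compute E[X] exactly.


Write X = Σ_{i=1}^{86} X_i, where X_i = 1_{π(i) > i}.
For each fixed i, π(i) is uniform over {1, …, 86} (marginal of a uniform permutation), so P[π(i) > i] = (n − i)/n. Summing: Σ_{i=1}^{86} (n − i)/n = (0 + 1 + … + 85)/86 = 86(86 − 1)/(2·86) = (86 − 1)/2.
Hence E[X] = Σ_{i=1}^{86} (86 − i)/86 = 85/2 ≈ 42.500000.

E[X] = 85/2 = 42.500000.


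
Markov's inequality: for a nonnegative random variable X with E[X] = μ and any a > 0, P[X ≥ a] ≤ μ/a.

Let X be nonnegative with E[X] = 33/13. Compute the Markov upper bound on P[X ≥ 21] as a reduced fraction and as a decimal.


μ = E[X] = 33/13, a = 21.
Markov: P[X ≥ 21] ≤ μ/a = (33/13)/21 = 11/91.
Numerically: ≈ 0.121.
(Since a = 21 > μ = 2.538, the bound 11/91 is < 1 and informative.)

P[X ≥ 21] ≤ 11/91 ≈ 0.121.


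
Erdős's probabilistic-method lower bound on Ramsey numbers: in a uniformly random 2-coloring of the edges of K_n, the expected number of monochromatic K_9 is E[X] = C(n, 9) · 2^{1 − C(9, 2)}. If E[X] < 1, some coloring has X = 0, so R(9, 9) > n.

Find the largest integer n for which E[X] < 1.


We need C(n, 9) · 2^{1 − 36} < 1, i.e. C(n, 9) < 2^{36 − 1} = 34359738368.
Check values of n near the boundary:
  n = 64: C(64, 9) = 27540584512; 27540584512 < 34359738368? YES
  n = 65: C(65, 9) = 31966749880; 31966749880 < 34359738368? YES
  n = 66: C(66, 9) = 37014131440; 37014131440 < 34359738368? NO
The largest n with C(n, 9) < 34359738368 is n = 65 (where E[X] = 3995843735/4294967296 ≈ 0.93035). Hence R(9, 9) > 65, i.e. R(9, 9) ≥ 66.

Largest n = 65; hence R(9, 9) > 65.


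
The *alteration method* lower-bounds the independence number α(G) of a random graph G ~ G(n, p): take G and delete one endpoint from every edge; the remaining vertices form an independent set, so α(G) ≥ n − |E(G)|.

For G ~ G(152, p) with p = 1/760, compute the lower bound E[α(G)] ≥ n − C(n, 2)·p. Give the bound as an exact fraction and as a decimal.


E[|E(G)|] = C(152, 2)·p = 11476 · (1/760) = 151/10.
E[α(G)] ≥ n − E[|E(G)|] = 152 − 151/10 = 1369/10.
Numerically: ≈ 136.9000.
(This is only a lower bound; the true E[α(G)] may be larger.)

E[α(G)] ≥ 1369/10 ≈ 136.9000.


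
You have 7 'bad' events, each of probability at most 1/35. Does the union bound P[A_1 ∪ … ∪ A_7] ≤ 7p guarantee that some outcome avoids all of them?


Union bound: P[∪_{i=1}^{7} A_i] ≤ Σ_i P[A_i] ≤ 7·p = 7·(1/35) = 1/5.
Numerically: 1/5 ≈ 0.200.
Is 1/5 < 1? YES.
Since P[∪ A_i] ≤ 1/5 < 1, the complement has P[∩ A_i^c] ≥ 1 − 1/5 = 4/5 > 0, so some outcome avoids every A_i.

7·p = 1/5 ≈ 0.200; existence CERTIFIED by the union bound.


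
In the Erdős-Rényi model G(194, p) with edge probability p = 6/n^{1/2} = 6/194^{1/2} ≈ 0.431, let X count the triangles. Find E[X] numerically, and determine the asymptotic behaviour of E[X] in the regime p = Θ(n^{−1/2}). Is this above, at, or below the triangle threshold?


Number of potential triangles: C(194, 3) = 1198144.
Each occurs with probability p³ ≈ (0.431)³ ≈ 7.99376e-02.
By linearity: E[X] = C(194, 3)·p³ ≈ 1198144 · 7.99376e-02 ≈ 95776.767.
Since α = 1/2 < 1, p = c/n^{1/2} ≫ 1/n is above the triangle threshold p ~ 1/n. Asymptotically E[X] ~ (c³/6)·n^{3(1−α)} = (6³/6)·n^{1.5} → ∞; triangles are abundant w.h.p.

E[X] ≈ 95776.767; in regime p = Θ(1/n^{1/2}) E[X] diverges (above the triangle threshold p ~ 1/n).


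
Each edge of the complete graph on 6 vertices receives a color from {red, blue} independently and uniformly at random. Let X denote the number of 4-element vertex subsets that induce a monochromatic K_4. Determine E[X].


Let X = Σ_S X_S over the C(6, 4) = 15 subsets S of size 4, where X_S = 1 if the K_4 on S is monochromatic.
For a fixed S, the K_4 on S has C(4, 2) = 6 edges. P[all 6 edges red] = (1/2)^6, and likewise for blue, so P[monochromatic] = 2·(1/2)^6 = 2^{1 − 6} = 1/32.
By linearity: E[X] = C(6, 4) · 2^{1 − 6} = 15 · 1/32 = 15/32.
Numerically: E[X] ≈ 0.46875.

E[X] = C(6,4)·2^(1−C(4,2)) = 15/32 ≈ 0.46875.


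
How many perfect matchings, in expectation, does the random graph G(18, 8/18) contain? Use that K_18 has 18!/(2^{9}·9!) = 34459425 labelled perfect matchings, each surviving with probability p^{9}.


K_18 has 18!/(2^{9}·9!) = 34459425 labelled perfect matchings.
For each such perfect matching H, let X_H = 1 if all 9 edges of H are present in G. Then P[X_H = 1] = p^{9} = (4/9)^{9} = 262144/387420489.
By linearity of expectation: E[X] = Σ_H E[X_H] = 34459425 · p^{9} = 34459425 · 262144/387420489 = 111522611200/4782969.
Numerically: E[X] ≈ 23317.

E[X] = 34459425 · (4/9)^{9} = 111522611200/4782969 ≈ 23317.


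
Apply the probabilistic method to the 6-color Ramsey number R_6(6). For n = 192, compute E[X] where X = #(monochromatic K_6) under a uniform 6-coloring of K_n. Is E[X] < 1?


E[X] = C(192, 6) · 6^{1 − 15} = 64300886496 · 6^{−14} = 64300886496/78364164096.
As a reduced fraction: E[X] = 223266967/272097792 ≈ 0.820539.
Is E[X] < 1? YES.
Since E[X] < 1, there exists a 6-coloring of K_{192} with no monochromatic K_6; hence R_6(6) > 192.

E[X] = 223266967/272097792 ≈ 0.820539; E[X] < 1, so R_6(6) > 192.


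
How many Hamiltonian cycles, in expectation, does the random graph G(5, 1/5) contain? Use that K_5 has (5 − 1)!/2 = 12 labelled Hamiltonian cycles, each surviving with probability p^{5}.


K_5 has (5 − 1)!/2 = 12 labelled Hamiltonian cycles.
For each such Hamiltonian cycle H, let X_H = 1 if all 5 edges of H are present in G. Then P[X_H = 1] = p^{5} = (1/5)^{5} = 1/3125.
By linearity of expectation: E[X] = Σ_H E[X_H] = 12 · p^{5} = 12 · 1/3125 = 12/3125.
Numerically: E[X] ≈ 0.00384.

E[X] = 12 · (1/5)^{5} = 12/3125 ≈ 0.00384.


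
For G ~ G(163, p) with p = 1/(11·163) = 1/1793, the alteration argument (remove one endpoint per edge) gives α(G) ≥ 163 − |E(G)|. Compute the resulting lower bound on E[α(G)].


E[|E(G)|] = C(163, 2)·p = 13203 · (1/1793) = 81/11.
E[α(G)] ≥ n − E[|E(G)|] = 163 − 81/11 = 1712/11.
Numerically: ≈ 155.63636.
(This is only a lower bound; the true E[α(G)] may be larger.)

E[α(G)] ≥ 1712/11 ≈ 155.63636.


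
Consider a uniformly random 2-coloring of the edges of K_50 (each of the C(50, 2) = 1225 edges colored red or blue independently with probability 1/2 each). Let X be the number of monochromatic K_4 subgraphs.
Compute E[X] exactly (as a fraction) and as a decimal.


Let X = Σ_S X_S over the C(50, 4) = 230300 subsets S of size 4, where X_S = 1 if the K_4 on S is monochromatic.
For a fixed S, the K_4 on S has C(4, 2) = 6 edges. P[all 6 edges red] = (1/2)^6, and likewise for blue, so P[monochromatic] = 2·(1/2)^6 = 2^{1 − 6} = 1/32.
By linearity of expectation: E[X] = C(50, 4) · 2^{1 − 6} = 230300 · 1/32 = 57575/8.
Numerically: E[X] ≈ 7196.8750.

E[X] = C(50,4)·2^(1−C(4,2)) = 57575/8 ≈ 7196.8750.


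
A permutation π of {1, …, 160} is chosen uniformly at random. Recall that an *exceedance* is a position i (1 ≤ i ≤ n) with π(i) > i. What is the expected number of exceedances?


Write X = Σ_{i=1}^{160} X_i, where X_i = 1_{π(i) > i}.
For each fixed i, π(i) is uniform over {1, …, 160} (marginal of a uniform permutation), so P[π(i) > i] = (n − i)/n. Summing: Σ_{i=1}^{160} (n − i)/n = (0 + 1 + … + 159)/160 = 160(160 − 1)/(2·160) = (160 − 1)/2.
Hence E[X] = Σ_{i=1}^{160} (160 − i)/160 = 159/2 ≈ 79.500000.

E[X] = 159/2 = 79.500000.


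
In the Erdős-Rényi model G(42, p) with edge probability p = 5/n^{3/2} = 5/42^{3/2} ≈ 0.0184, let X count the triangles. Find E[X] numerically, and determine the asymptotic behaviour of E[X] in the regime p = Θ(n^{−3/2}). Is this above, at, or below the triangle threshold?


Number of potential triangles: C(42, 3) = 11480.
Each occurs with probability p³ ≈ (0.0184)³ ≈ 6.19852e-06.
By linearity: E[X] = C(42, 3)·p³ ≈ 11480 · 6.19852e-06 ≈ 0.071.
Since α = 3/2 > 1, p = c/n^{3/2} = o(1/n) is below the triangle threshold p ~ 1/n. Asymptotically E[X] ~ (c³/6)·n^{3(1−α)} = (5³/6)·n^{-1.5} → 0, so by Markov's inequality G has no triangles w.h.p.

E[X] ≈ 0.071; in regime p = Θ(1/n^{3/2}) E[X] tends to 0 (below the triangle threshold p ~ 1/n).


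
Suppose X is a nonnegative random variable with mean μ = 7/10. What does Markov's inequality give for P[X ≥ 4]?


μ = E[X] = 7/10, a = 4.
Markov: P[X ≥ 4] ≤ μ/a = (7/10)/4 = 7/40.
Numerically: ≈ 0.1750.
(Since a = 4 > μ = 0.7000, the bound 7/40 is < 1 and informative.)

P[X ≥ 4] ≤ 7/40 ≈ 0.1750.


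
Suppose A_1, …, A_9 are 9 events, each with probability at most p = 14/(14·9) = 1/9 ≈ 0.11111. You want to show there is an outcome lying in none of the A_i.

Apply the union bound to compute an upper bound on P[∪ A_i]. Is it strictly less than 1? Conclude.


Union bound: P[∪_{i=1}^{9} A_i] ≤ Σ_i P[A_i] ≤ 9·p = 9·(1/9) = 1.
Numerically: 1 ≈ 1.00000.
Is 1 < 1? NO.
Since the bound 1 is ≥ 1, the union bound is uninformative here; it does NOT by itself certify existence.

9·p = 1 ≈ 1.00000; existence NOT certified by the union bound.


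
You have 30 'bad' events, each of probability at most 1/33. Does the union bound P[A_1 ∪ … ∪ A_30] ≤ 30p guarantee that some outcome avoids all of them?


Union bound: P[∪_{i=1}^{30} A_i] ≤ Σ_i P[A_i] ≤ 30·p = 30·(1/33) = 10/11.
Numerically: 10/11 ≈ 0.9091.
Is 10/11 < 1? YES.
Since P[∪ A_i] ≤ 10/11 < 1, the complement has P[∩ A_i^c] ≥ 1 − 10/11 = 1/11 > 0, so some outcome avoids every A_i.

30·p = 10/11 ≈ 0.9091; existence CERTIFIED by the union bound.


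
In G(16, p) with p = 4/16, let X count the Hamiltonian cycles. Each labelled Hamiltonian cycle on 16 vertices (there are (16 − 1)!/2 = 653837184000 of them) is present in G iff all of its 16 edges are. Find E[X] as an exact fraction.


K_16 has (16 − 1)!/2 = 653837184000 labelled Hamiltonian cycles.
For each such Hamiltonian cycle H, let X_H = 1 if all 16 edges of H are present in G. Then P[X_H = 1] = p^{16} = (1/4)^{16} = 1/4294967296.
By linearity: E[X] = Σ_H E[X_H] = 653837184000 · p^{16} = 653837184000 · 1/4294967296 = 638512875/4194304.
Numerically: E[X] ≈ 152.233.

E[X] = 653837184000 · (1/4)^{16} = 638512875/4194304 ≈ 152.233.


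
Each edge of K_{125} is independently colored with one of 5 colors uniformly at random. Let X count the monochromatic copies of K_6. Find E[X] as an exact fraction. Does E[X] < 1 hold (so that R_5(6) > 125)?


E[X] = C(125, 6) · 5^{1 − 15} = 4690625500 · 5^{−14} = 4690625500/6103515625.
As a reduced fraction: E[X] = 37525004/48828125 ≈ 0.768512.
Is E[X] < 1? YES.
Since E[X] < 1, there exists a 5-coloring of K_{125} with no monochromatic K_6; hence R_5(6) > 125.

E[X] = 37525004/48828125 ≈ 0.768512; E[X] < 1, so R_5(6) > 125.


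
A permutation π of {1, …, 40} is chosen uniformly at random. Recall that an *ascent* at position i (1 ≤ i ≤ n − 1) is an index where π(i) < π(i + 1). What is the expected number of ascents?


Write X = Σ X_I over i = 1, …, 39, with X_I the indicator of one ascent.
There are 39 indicators.
For each fixed i, the pair (π(i), π(i+1)) is a uniformly random ordered pair of distinct values from {1, …, 40}; by symmetry P[π(i) < π(i+1)] = 1/2.
By linearity: E[X] = 39 · (1/2) = (40 − 1) · (1/2) = 39/2 ≈ 19.500.

E[X] = 39/2 = 19.500.


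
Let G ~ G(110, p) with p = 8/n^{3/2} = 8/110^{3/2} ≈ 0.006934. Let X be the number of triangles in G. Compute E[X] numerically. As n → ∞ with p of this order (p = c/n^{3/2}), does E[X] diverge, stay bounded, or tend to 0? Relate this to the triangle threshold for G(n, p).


Number of potential triangles: C(110, 3) = 215820.
Each occurs with probability p³ ≈ (0.006934)³ ≈ 3.334286e-07.
By linearity: E[X] = C(110, 3)·p³ ≈ 215820 · 3.334286e-07 ≈ 0.0720.
Since α = 3/2 > 1, p = c/n^{3/2} = o(1/n) is below the triangle threshold p ~ 1/n. Asymptotically E[X] ~ (c³/6)·n^{3(1−α)} = (8³/6)·n^{-1.5} → 0, so by Markov's inequality G has no triangles w.h.p.

E[X] ≈ 0.0720; in regime p = Θ(1/n^{3/2}) E[X] tends to 0 (below the triangle threshold p ~ 1/n).


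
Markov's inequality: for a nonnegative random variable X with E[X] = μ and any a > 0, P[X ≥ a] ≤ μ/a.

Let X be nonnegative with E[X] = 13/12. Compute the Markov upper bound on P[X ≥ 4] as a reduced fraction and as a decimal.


μ = E[X] = 13/12, a = 4.
Markov: P[X ≥ 4] ≤ μ/a = (13/12)/4 = 13/48.
Numerically: ≈ 0.27083.
(Since a = 4 > μ = 1.08333, the bound 13/48 is < 1 and informative.)

P[X ≥ 4] ≤ 13/48 ≈ 0.27083.


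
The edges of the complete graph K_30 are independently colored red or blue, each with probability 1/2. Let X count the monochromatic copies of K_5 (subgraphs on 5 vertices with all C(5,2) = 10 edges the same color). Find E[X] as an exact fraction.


Let X = Σ_S X_S over the C(30, 5) = 142506 subsets S of size 5, where X_S = 1 if the K_5 on S is monochromatic.
For a fixed S, the K_5 on S has C(5, 2) = 10 edges. P[all 10 edges red] = (1/2)^10, and likewise for blue, so P[monochromatic] = 2·(1/2)^10 = 2^{1 − 10} = 1/512.
By linearity of expectation: E[X] = C(30, 5) · 2^{1 − 10} = 142506 · 1/512 = 71253/256.
Numerically: E[X] ≈ 278.332.

E[X] = C(30,5)·2^(1−C(5,2)) = 71253/256 ≈ 278.332.


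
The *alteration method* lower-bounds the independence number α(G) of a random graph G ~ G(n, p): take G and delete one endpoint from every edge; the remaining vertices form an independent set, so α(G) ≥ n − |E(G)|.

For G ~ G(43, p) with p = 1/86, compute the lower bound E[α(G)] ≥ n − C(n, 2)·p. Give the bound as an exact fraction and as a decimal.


E[|E(G)|] = C(43, 2)·p = 903 · (1/86) = 21/2.
E[α(G)] ≥ n − E[|E(G)|] = 43 − 21/2 = 65/2.
Numerically: ≈ 32.5000.
(This is only a lower bound; the true E[α(G)] may be larger.)

E[α(G)] ≥ 65/2 ≈ 32.5000.


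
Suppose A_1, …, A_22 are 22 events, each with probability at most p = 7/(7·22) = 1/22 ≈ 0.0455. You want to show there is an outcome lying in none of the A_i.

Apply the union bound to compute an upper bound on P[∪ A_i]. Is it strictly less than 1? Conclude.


Union bound: P[∪_{i=1}^{22} A_i] ≤ Σ_i P[A_i] ≤ 22·p = 22·(1/22) = 1.
Numerically: 1 ≈ 1.0000.
Is 1 < 1? NO.
Since the bound 1 is ≥ 1, the union bound is uninformative here; it does NOT by itself certify existence.

22·p = 1 ≈ 1.0000; existence NOT certified by the union bound.


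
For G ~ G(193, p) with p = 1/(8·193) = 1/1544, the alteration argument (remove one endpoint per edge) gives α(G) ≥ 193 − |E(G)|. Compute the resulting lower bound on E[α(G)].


E[|E(G)|] = C(193, 2)·p = 18528 · (1/1544) = 12.
E[α(G)] ≥ n − E[|E(G)|] = 193 − 12 = 181.
Numerically: ≈ 181.00000.
(This is only a lower bound; the true E[α(G)] may be larger.)

E[α(G)] ≥ 181 ≈ 181.00000.


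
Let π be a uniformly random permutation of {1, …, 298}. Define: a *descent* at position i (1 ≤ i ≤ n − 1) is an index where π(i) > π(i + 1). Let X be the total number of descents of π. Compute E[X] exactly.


Write X = Σ X_I over i = 1, …, 297, with X_I the indicator of one descent.
There are 297 indicators.
For each fixed i, the pair (π(i), π(i+1)) is a uniformly random ordered pair of distinct values from {1, …, 298}; by symmetry P[π(i) > π(i+1)] = 1/2.
By linearity: E[X] = 297 · (1/2) = (298 − 1) · (1/2) = 297/2 ≈ 148.500000.

E[X] = 297/2 = 148.500000.


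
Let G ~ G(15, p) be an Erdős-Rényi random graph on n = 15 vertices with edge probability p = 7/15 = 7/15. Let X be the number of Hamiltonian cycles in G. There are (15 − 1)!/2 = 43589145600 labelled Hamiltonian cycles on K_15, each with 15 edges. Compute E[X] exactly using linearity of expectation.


K_15 has (15 − 1)!/2 = 43589145600 labelled Hamiltonian cycles.
For each such Hamiltonian cycle H, let X_H = 1 if all 15 edges of H are present in G. Then P[X_H = 1] = p^{15} = (7/15)^{15} = 4747561509943/437893890380859375.
Summing the indicators: E[X] = Σ_H E[X_H] = 43589145600 · p^{15} = 43589145600 · 4747561509943/437893890380859375 = 34064551424174695424/72081298828125.
Numerically: E[X] ≈ 472585.

E[X] = 43589145600 · (7/15)^{15} = 34064551424174695424/72081298828125 ≈ 472585.
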